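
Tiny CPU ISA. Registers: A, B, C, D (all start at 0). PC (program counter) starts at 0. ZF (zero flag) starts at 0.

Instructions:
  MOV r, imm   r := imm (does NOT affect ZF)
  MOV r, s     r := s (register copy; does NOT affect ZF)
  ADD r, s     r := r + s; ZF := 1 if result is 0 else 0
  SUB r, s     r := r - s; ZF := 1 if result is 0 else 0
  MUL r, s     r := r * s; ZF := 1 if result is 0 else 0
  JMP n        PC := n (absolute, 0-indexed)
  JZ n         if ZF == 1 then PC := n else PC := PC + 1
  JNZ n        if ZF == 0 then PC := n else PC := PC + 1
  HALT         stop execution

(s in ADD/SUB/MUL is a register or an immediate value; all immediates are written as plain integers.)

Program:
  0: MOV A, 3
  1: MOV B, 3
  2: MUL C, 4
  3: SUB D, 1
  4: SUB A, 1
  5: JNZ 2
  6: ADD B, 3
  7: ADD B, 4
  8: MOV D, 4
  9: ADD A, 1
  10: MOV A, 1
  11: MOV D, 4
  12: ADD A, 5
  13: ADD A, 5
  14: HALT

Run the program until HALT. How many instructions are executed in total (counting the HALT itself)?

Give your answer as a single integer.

Step 1: PC=0 exec 'MOV A, 3'. After: A=3 B=0 C=0 D=0 ZF=0 PC=1
Step 2: PC=1 exec 'MOV B, 3'. After: A=3 B=3 C=0 D=0 ZF=0 PC=2
Step 3: PC=2 exec 'MUL C, 4'. After: A=3 B=3 C=0 D=0 ZF=1 PC=3
Step 4: PC=3 exec 'SUB D, 1'. After: A=3 B=3 C=0 D=-1 ZF=0 PC=4
Step 5: PC=4 exec 'SUB A, 1'. After: A=2 B=3 C=0 D=-1 ZF=0 PC=5
Step 6: PC=5 exec 'JNZ 2'. After: A=2 B=3 C=0 D=-1 ZF=0 PC=2
Step 7: PC=2 exec 'MUL C, 4'. After: A=2 B=3 C=0 D=-1 ZF=1 PC=3
Step 8: PC=3 exec 'SUB D, 1'. After: A=2 B=3 C=0 D=-2 ZF=0 PC=4
Step 9: PC=4 exec 'SUB A, 1'. After: A=1 B=3 C=0 D=-2 ZF=0 PC=5
Step 10: PC=5 exec 'JNZ 2'. After: A=1 B=3 C=0 D=-2 ZF=0 PC=2
Step 11: PC=2 exec 'MUL C, 4'. After: A=1 B=3 C=0 D=-2 ZF=1 PC=3
Step 12: PC=3 exec 'SUB D, 1'. After: A=1 B=3 C=0 D=-3 ZF=0 PC=4
Step 13: PC=4 exec 'SUB A, 1'. After: A=0 B=3 C=0 D=-3 ZF=1 PC=5
Step 14: PC=5 exec 'JNZ 2'. After: A=0 B=3 C=0 D=-3 ZF=1 PC=6
Step 15: PC=6 exec 'ADD B, 3'. After: A=0 B=6 C=0 D=-3 ZF=0 PC=7
Step 16: PC=7 exec 'ADD B, 4'. After: A=0 B=10 C=0 D=-3 ZF=0 PC=8
Step 17: PC=8 exec 'MOV D, 4'. After: A=0 B=10 C=0 D=4 ZF=0 PC=9
Step 18: PC=9 exec 'ADD A, 1'. After: A=1 B=10 C=0 D=4 ZF=0 PC=10
Step 19: PC=10 exec 'MOV A, 1'. After: A=1 B=10 C=0 D=4 ZF=0 PC=11
Step 20: PC=11 exec 'MOV D, 4'. After: A=1 B=10 C=0 D=4 ZF=0 PC=12
Step 21: PC=12 exec 'ADD A, 5'. After: A=6 B=10 C=0 D=4 ZF=0 PC=13
Step 22: PC=13 exec 'ADD A, 5'. After: A=11 B=10 C=0 D=4 ZF=0 PC=14
Step 23: PC=14 exec 'HALT'. After: A=11 B=10 C=0 D=4 ZF=0 PC=14 HALTED
Total instructions executed: 23

Answer: 23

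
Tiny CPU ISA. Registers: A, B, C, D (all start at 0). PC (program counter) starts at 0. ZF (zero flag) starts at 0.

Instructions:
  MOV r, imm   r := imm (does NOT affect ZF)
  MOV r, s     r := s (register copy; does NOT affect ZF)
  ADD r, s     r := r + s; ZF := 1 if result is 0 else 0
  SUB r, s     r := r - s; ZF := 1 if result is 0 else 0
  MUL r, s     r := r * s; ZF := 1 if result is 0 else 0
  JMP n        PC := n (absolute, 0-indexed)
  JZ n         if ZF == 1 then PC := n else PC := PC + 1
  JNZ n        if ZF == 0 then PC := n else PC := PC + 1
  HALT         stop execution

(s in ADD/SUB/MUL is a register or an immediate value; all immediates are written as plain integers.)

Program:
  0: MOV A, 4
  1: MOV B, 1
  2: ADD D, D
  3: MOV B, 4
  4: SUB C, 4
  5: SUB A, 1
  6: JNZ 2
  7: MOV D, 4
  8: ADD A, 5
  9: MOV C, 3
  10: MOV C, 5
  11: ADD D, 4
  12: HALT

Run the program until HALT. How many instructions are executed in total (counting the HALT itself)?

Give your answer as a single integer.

Answer: 28

Derivation:
Step 1: PC=0 exec 'MOV A, 4'. After: A=4 B=0 C=0 D=0 ZF=0 PC=1
Step 2: PC=1 exec 'MOV B, 1'. After: A=4 B=1 C=0 D=0 ZF=0 PC=2
Step 3: PC=2 exec 'ADD D, D'. After: A=4 B=1 C=0 D=0 ZF=1 PC=3
Step 4: PC=3 exec 'MOV B, 4'. After: A=4 B=4 C=0 D=0 ZF=1 PC=4
Step 5: PC=4 exec 'SUB C, 4'. After: A=4 B=4 C=-4 D=0 ZF=0 PC=5
Step 6: PC=5 exec 'SUB A, 1'. After: A=3 B=4 C=-4 D=0 ZF=0 PC=6
Step 7: PC=6 exec 'JNZ 2'. After: A=3 B=4 C=-4 D=0 ZF=0 PC=2
Step 8: PC=2 exec 'ADD D, D'. After: A=3 B=4 C=-4 D=0 ZF=1 PC=3
Step 9: PC=3 exec 'MOV B, 4'. After: A=3 B=4 C=-4 D=0 ZF=1 PC=4
Step 10: PC=4 exec 'SUB C, 4'. After: A=3 B=4 C=-8 D=0 ZF=0 PC=5
Step 11: PC=5 exec 'SUB A, 1'. After: A=2 B=4 C=-8 D=0 ZF=0 PC=6
Step 12: PC=6 exec 'JNZ 2'. After: A=2 B=4 C=-8 D=0 ZF=0 PC=2
Step 13: PC=2 exec 'ADD D, D'. After: A=2 B=4 C=-8 D=0 ZF=1 PC=3
Step 14: PC=3 exec 'MOV B, 4'. After: A=2 B=4 C=-8 D=0 ZF=1 PC=4
Step 15: PC=4 exec 'SUB C, 4'. After: A=2 B=4 C=-12 D=0 ZF=0 PC=5
Step 16: PC=5 exec 'SUB A, 1'. After: A=1 B=4 C=-12 D=0 ZF=0 PC=6
Step 17: PC=6 exec 'JNZ 2'. After: A=1 B=4 C=-12 D=0 ZF=0 PC=2
Step 18: PC=2 exec 'ADD D, D'. After: A=1 B=4 C=-12 D=0 ZF=1 PC=3
Step 19: PC=3 exec 'MOV B, 4'. After: A=1 B=4 C=-12 D=0 ZF=1 PC=4
Step 20: PC=4 exec 'SUB C, 4'. After: A=1 B=4 C=-16 D=0 ZF=0 PC=5
Step 21: PC=5 exec 'SUB A, 1'. After: A=0 B=4 C=-16 D=0 ZF=1 PC=6
Step 22: PC=6 exec 'JNZ 2'. After: A=0 B=4 C=-16 D=0 ZF=1 PC=7
Step 23: PC=7 exec 'MOV D, 4'. After: A=0 B=4 C=-16 D=4 ZF=1 PC=8
Step 24: PC=8 exec 'ADD A, 5'. After: A=5 B=4 C=-16 D=4 ZF=0 PC=9
Step 25: PC=9 exec 'MOV C, 3'. After: A=5 B=4 C=3 D=4 ZF=0 PC=10
Step 26: PC=10 exec 'MOV C, 5'. After: A=5 B=4 C=5 D=4 ZF=0 PC=11
Step 27: PC=11 exec 'ADD D, 4'. After: A=5 B=4 C=5 D=8 ZF=0 PC=12
Step 28: PC=12 exec 'HALT'. After: A=5 B=4 C=5 D=8 ZF=0 PC=12 HALTED
Total instructions executed: 28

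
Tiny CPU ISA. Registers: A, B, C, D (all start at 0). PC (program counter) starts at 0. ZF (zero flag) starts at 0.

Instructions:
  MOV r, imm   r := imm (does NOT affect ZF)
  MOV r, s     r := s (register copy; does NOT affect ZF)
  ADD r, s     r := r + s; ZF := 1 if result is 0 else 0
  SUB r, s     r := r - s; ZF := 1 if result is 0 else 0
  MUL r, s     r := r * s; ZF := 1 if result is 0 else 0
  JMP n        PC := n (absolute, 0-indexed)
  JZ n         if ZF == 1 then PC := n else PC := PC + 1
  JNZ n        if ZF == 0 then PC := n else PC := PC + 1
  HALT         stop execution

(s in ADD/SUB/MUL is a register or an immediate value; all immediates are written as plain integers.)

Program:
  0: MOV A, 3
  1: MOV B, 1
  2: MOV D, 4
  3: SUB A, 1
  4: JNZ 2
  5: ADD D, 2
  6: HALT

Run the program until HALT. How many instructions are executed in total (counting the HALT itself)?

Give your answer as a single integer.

Answer: 13

Derivation:
Step 1: PC=0 exec 'MOV A, 3'. After: A=3 B=0 C=0 D=0 ZF=0 PC=1
Step 2: PC=1 exec 'MOV B, 1'. After: A=3 B=1 C=0 D=0 ZF=0 PC=2
Step 3: PC=2 exec 'MOV D, 4'. After: A=3 B=1 C=0 D=4 ZF=0 PC=3
Step 4: PC=3 exec 'SUB A, 1'. After: A=2 B=1 C=0 D=4 ZF=0 PC=4
Step 5: PC=4 exec 'JNZ 2'. After: A=2 B=1 C=0 D=4 ZF=0 PC=2
Step 6: PC=2 exec 'MOV D, 4'. After: A=2 B=1 C=0 D=4 ZF=0 PC=3
Step 7: PC=3 exec 'SUB A, 1'. After: A=1 B=1 C=0 D=4 ZF=0 PC=4
Step 8: PC=4 exec 'JNZ 2'. After: A=1 B=1 C=0 D=4 ZF=0 PC=2
Step 9: PC=2 exec 'MOV D, 4'. After: A=1 B=1 C=0 D=4 ZF=0 PC=3
Step 10: PC=3 exec 'SUB A, 1'. After: A=0 B=1 C=0 D=4 ZF=1 PC=4
Step 11: PC=4 exec 'JNZ 2'. After: A=0 B=1 C=0 D=4 ZF=1 PC=5
Step 12: PC=5 exec 'ADD D, 2'. After: A=0 B=1 C=0 D=6 ZF=0 PC=6
Step 13: PC=6 exec 'HALT'. After: A=0 B=1 C=0 D=6 ZF=0 PC=6 HALTED
Total instructions executed: 13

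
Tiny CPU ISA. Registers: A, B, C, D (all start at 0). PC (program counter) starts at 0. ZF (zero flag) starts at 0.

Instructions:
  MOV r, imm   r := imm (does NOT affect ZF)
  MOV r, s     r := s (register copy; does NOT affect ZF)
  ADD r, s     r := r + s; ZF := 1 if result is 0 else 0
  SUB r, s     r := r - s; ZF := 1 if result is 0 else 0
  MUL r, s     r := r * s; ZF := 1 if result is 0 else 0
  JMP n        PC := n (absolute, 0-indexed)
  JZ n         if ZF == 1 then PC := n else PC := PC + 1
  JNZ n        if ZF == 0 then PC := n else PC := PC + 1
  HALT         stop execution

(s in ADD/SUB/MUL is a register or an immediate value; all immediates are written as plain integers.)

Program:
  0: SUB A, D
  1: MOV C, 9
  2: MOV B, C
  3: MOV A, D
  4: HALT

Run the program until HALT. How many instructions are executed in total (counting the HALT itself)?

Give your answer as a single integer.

Answer: 5

Derivation:
Step 1: PC=0 exec 'SUB A, D'. After: A=0 B=0 C=0 D=0 ZF=1 PC=1
Step 2: PC=1 exec 'MOV C, 9'. After: A=0 B=0 C=9 D=0 ZF=1 PC=2
Step 3: PC=2 exec 'MOV B, C'. After: A=0 B=9 C=9 D=0 ZF=1 PC=3
Step 4: PC=3 exec 'MOV A, D'. After: A=0 B=9 C=9 D=0 ZF=1 PC=4
Step 5: PC=4 exec 'HALT'. After: A=0 B=9 C=9 D=0 ZF=1 PC=4 HALTED
Total instructions executed: 5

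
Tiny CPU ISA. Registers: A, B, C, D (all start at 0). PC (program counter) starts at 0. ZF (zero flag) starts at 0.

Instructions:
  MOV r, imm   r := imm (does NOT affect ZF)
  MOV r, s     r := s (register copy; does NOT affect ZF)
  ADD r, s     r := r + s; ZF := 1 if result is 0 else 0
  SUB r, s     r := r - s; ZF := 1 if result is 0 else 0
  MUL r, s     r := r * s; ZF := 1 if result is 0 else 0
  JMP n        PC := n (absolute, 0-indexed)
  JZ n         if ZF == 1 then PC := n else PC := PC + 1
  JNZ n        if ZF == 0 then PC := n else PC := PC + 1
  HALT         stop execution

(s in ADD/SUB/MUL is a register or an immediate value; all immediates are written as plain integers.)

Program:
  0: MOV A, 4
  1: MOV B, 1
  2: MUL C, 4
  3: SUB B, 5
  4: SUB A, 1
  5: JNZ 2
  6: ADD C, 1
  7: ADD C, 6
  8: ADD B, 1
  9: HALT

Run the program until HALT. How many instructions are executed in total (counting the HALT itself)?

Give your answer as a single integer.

Answer: 22

Derivation:
Step 1: PC=0 exec 'MOV A, 4'. After: A=4 B=0 C=0 D=0 ZF=0 PC=1
Step 2: PC=1 exec 'MOV B, 1'. After: A=4 B=1 C=0 D=0 ZF=0 PC=2
Step 3: PC=2 exec 'MUL C, 4'. After: A=4 B=1 C=0 D=0 ZF=1 PC=3
Step 4: PC=3 exec 'SUB B, 5'. After: A=4 B=-4 C=0 D=0 ZF=0 PC=4
Step 5: PC=4 exec 'SUB A, 1'. After: A=3 B=-4 C=0 D=0 ZF=0 PC=5
Step 6: PC=5 exec 'JNZ 2'. After: A=3 B=-4 C=0 D=0 ZF=0 PC=2
Step 7: PC=2 exec 'MUL C, 4'. After: A=3 B=-4 C=0 D=0 ZF=1 PC=3
Step 8: PC=3 exec 'SUB B, 5'. After: A=3 B=-9 C=0 D=0 ZF=0 PC=4
Step 9: PC=4 exec 'SUB A, 1'. After: A=2 B=-9 C=0 D=0 ZF=0 PC=5
Step 10: PC=5 exec 'JNZ 2'. After: A=2 B=-9 C=0 D=0 ZF=0 PC=2
Step 11: PC=2 exec 'MUL C, 4'. After: A=2 B=-9 C=0 D=0 ZF=1 PC=3
Step 12: PC=3 exec 'SUB B, 5'. After: A=2 B=-14 C=0 D=0 ZF=0 PC=4
Step 13: PC=4 exec 'SUB A, 1'. After: A=1 B=-14 C=0 D=0 ZF=0 PC=5
Step 14: PC=5 exec 'JNZ 2'. After: A=1 B=-14 C=0 D=0 ZF=0 PC=2
Step 15: PC=2 exec 'MUL C, 4'. After: A=1 B=-14 C=0 D=0 ZF=1 PC=3
Step 16: PC=3 exec 'SUB B, 5'. After: A=1 B=-19 C=0 D=0 ZF=0 PC=4
Step 17: PC=4 exec 'SUB A, 1'. After: A=0 B=-19 C=0 D=0 ZF=1 PC=5
Step 18: PC=5 exec 'JNZ 2'. After: A=0 B=-19 C=0 D=0 ZF=1 PC=6
Step 19: PC=6 exec 'ADD C, 1'. After: A=0 B=-19 C=1 D=0 ZF=0 PC=7
Step 20: PC=7 exec 'ADD C, 6'. After: A=0 B=-19 C=7 D=0 ZF=0 PC=8
Step 21: PC=8 exec 'ADD B, 1'. After: A=0 B=-18 C=7 D=0 ZF=0 PC=9
Step 22: PC=9 exec 'HALT'. After: A=0 B=-18 C=7 D=0 ZF=0 PC=9 HALTED
Total instructions executed: 22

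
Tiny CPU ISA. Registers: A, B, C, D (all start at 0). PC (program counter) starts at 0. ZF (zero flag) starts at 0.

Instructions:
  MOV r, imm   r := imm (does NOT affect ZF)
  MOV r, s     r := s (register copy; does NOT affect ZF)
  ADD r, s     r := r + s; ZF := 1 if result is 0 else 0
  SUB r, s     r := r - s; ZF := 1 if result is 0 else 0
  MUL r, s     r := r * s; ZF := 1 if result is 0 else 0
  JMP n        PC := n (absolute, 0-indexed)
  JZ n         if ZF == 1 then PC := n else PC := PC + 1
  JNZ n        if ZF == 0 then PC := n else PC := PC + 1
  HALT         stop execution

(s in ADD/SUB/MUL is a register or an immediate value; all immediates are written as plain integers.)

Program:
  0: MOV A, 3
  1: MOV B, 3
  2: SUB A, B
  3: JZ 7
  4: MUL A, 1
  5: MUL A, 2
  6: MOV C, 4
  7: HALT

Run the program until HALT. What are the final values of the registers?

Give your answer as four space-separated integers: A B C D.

Answer: 0 3 0 0

Derivation:
Step 1: PC=0 exec 'MOV A, 3'. After: A=3 B=0 C=0 D=0 ZF=0 PC=1
Step 2: PC=1 exec 'MOV B, 3'. After: A=3 B=3 C=0 D=0 ZF=0 PC=2
Step 3: PC=2 exec 'SUB A, B'. After: A=0 B=3 C=0 D=0 ZF=1 PC=3
Step 4: PC=3 exec 'JZ 7'. After: A=0 B=3 C=0 D=0 ZF=1 PC=7
Step 5: PC=7 exec 'HALT'. After: A=0 B=3 C=0 D=0 ZF=1 PC=7 HALTED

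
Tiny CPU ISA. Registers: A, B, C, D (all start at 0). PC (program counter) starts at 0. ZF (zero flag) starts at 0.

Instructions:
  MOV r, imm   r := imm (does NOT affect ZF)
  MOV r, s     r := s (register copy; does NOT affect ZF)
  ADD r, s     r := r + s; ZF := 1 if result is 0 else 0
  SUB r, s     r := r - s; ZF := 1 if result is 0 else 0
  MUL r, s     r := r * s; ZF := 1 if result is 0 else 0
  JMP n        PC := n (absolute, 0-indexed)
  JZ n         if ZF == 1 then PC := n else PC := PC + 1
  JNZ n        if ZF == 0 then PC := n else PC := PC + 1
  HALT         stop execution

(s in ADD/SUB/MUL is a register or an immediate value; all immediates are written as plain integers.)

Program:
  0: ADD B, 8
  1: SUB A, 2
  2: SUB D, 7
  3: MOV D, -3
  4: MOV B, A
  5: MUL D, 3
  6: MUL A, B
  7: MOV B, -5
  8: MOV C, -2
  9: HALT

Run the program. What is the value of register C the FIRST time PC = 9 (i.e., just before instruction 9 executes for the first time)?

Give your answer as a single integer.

Step 1: PC=0 exec 'ADD B, 8'. After: A=0 B=8 C=0 D=0 ZF=0 PC=1
Step 2: PC=1 exec 'SUB A, 2'. After: A=-2 B=8 C=0 D=0 ZF=0 PC=2
Step 3: PC=2 exec 'SUB D, 7'. After: A=-2 B=8 C=0 D=-7 ZF=0 PC=3
Step 4: PC=3 exec 'MOV D, -3'. After: A=-2 B=8 C=0 D=-3 ZF=0 PC=4
Step 5: PC=4 exec 'MOV B, A'. After: A=-2 B=-2 C=0 D=-3 ZF=0 PC=5
Step 6: PC=5 exec 'MUL D, 3'. After: A=-2 B=-2 C=0 D=-9 ZF=0 PC=6
Step 7: PC=6 exec 'MUL A, B'. After: A=4 B=-2 C=0 D=-9 ZF=0 PC=7
Step 8: PC=7 exec 'MOV B, -5'. After: A=4 B=-5 C=0 D=-9 ZF=0 PC=8
Step 9: PC=8 exec 'MOV C, -2'. After: A=4 B=-5 C=-2 D=-9 ZF=0 PC=9
First time PC=9: C=-2

-2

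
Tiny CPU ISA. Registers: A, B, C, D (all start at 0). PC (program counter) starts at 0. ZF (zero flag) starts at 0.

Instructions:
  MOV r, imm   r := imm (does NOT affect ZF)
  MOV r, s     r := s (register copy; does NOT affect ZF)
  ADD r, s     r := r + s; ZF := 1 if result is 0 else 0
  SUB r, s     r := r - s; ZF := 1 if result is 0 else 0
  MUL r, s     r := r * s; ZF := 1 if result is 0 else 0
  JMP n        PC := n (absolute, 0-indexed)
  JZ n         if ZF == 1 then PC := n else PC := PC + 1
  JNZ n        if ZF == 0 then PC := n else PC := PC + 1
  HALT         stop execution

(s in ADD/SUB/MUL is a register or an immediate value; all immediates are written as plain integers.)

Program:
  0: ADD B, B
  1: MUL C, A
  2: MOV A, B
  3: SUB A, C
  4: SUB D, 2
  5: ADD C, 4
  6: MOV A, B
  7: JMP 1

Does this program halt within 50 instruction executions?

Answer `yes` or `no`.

Step 1: PC=0 exec 'ADD B, B'. After: A=0 B=0 C=0 D=0 ZF=1 PC=1
Step 2: PC=1 exec 'MUL C, A'. After: A=0 B=0 C=0 D=0 ZF=1 PC=2
Step 3: PC=2 exec 'MOV A, B'. After: A=0 B=0 C=0 D=0 ZF=1 PC=3
Step 4: PC=3 exec 'SUB A, C'. After: A=0 B=0 C=0 D=0 ZF=1 PC=4
Step 5: PC=4 exec 'SUB D, 2'. After: A=0 B=0 C=0 D=-2 ZF=0 PC=5
Step 6: PC=5 exec 'ADD C, 4'. After: A=0 B=0 C=4 D=-2 ZF=0 PC=6
Step 7: PC=6 exec 'MOV A, B'. After: A=0 B=0 C=4 D=-2 ZF=0 PC=7
Step 8: PC=7 exec 'JMP 1'. After: A=0 B=0 C=4 D=-2 ZF=0 PC=1
Step 9: PC=1 exec 'MUL C, A'. After: A=0 B=0 C=0 D=-2 ZF=1 PC=2
Step 10: PC=2 exec 'MOV A, B'. After: A=0 B=0 C=0 D=-2 ZF=1 PC=3
Step 11: PC=3 exec 'SUB A, C'. After: A=0 B=0 C=0 D=-2 ZF=1 PC=4
Step 12: PC=4 exec 'SUB D, 2'. After: A=0 B=0 C=0 D=-4 ZF=0 PC=5
Step 13: PC=5 exec 'ADD C, 4'. After: A=0 B=0 C=4 D=-4 ZF=0 PC=6
Step 14: PC=6 exec 'MOV A, B'. After: A=0 B=0 C=4 D=-4 ZF=0 PC=7
Step 15: PC=7 exec 'JMP 1'. After: A=0 B=0 C=4 D=-4 ZF=0 PC=1
After 50 steps: not halted. PC revisits the same instructions with no path to HALT; will never halt.

Answer: no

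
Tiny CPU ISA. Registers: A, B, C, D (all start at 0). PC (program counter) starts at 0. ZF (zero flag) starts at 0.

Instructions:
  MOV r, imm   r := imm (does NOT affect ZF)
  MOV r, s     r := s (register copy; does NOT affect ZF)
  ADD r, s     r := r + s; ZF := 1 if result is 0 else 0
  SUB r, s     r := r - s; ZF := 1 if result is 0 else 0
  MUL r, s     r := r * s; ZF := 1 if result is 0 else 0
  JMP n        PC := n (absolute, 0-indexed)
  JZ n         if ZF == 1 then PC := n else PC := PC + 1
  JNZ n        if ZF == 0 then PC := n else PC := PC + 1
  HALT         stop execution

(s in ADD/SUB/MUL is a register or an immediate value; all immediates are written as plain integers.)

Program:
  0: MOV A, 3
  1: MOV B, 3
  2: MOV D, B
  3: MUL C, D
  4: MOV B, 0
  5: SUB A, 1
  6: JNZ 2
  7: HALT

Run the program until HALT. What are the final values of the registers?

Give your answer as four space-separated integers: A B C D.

Answer: 0 0 0 0

Derivation:
Step 1: PC=0 exec 'MOV A, 3'. After: A=3 B=0 C=0 D=0 ZF=0 PC=1
Step 2: PC=1 exec 'MOV B, 3'. After: A=3 B=3 C=0 D=0 ZF=0 PC=2
Step 3: PC=2 exec 'MOV D, B'. After: A=3 B=3 C=0 D=3 ZF=0 PC=3
Step 4: PC=3 exec 'MUL C, D'. After: A=3 B=3 C=0 D=3 ZF=1 PC=4
Step 5: PC=4 exec 'MOV B, 0'. After: A=3 B=0 C=0 D=3 ZF=1 PC=5
Step 6: PC=5 exec 'SUB A, 1'. After: A=2 B=0 C=0 D=3 ZF=0 PC=6
Step 7: PC=6 exec 'JNZ 2'. After: A=2 B=0 C=0 D=3 ZF=0 PC=2
Step 8: PC=2 exec 'MOV D, B'. After: A=2 B=0 C=0 D=0 ZF=0 PC=3
Step 9: PC=3 exec 'MUL C, D'. After: A=2 B=0 C=0 D=0 ZF=1 PC=4
Step 10: PC=4 exec 'MOV B, 0'. After: A=2 B=0 C=0 D=0 ZF=1 PC=5
Step 11: PC=5 exec 'SUB A, 1'. After: A=1 B=0 C=0 D=0 ZF=0 PC=6
Step 12: PC=6 exec 'JNZ 2'. After: A=1 B=0 C=0 D=0 ZF=0 PC=2
Step 13: PC=2 exec 'MOV D, B'. After: A=1 B=0 C=0 D=0 ZF=0 PC=3
Step 14: PC=3 exec 'MUL C, D'. After: A=1 B=0 C=0 D=0 ZF=1 PC=4
Step 15: PC=4 exec 'MOV B, 0'. After: A=1 B=0 C=0 D=0 ZF=1 PC=5
Step 16: PC=5 exec 'SUB A, 1'. After: A=0 B=0 C=0 D=0 ZF=1 PC=6
Step 17: PC=6 exec 'JNZ 2'. After: A=0 B=0 C=0 D=0 ZF=1 PC=7
Step 18: PC=7 exec 'HALT'. After: A=0 B=0 C=0 D=0 ZF=1 PC=7 HALTED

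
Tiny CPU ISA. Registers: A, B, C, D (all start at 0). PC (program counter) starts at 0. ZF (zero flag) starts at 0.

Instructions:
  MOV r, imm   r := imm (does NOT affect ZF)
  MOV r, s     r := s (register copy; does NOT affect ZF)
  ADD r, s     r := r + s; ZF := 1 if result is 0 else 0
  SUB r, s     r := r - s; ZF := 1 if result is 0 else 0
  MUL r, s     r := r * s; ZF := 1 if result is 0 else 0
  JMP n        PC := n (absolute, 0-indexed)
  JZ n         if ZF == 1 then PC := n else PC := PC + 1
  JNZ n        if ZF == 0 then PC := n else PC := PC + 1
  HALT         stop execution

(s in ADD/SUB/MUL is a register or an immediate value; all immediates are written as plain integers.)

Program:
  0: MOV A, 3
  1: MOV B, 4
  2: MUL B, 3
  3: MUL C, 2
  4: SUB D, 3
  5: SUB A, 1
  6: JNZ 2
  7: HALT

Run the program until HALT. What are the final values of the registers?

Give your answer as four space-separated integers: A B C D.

Answer: 0 108 0 -9

Derivation:
Step 1: PC=0 exec 'MOV A, 3'. After: A=3 B=0 C=0 D=0 ZF=0 PC=1
Step 2: PC=1 exec 'MOV B, 4'. After: A=3 B=4 C=0 D=0 ZF=0 PC=2
Step 3: PC=2 exec 'MUL B, 3'. After: A=3 B=12 C=0 D=0 ZF=0 PC=3
Step 4: PC=3 exec 'MUL C, 2'. After: A=3 B=12 C=0 D=0 ZF=1 PC=4
Step 5: PC=4 exec 'SUB D, 3'. After: A=3 B=12 C=0 D=-3 ZF=0 PC=5
Step 6: PC=5 exec 'SUB A, 1'. After: A=2 B=12 C=0 D=-3 ZF=0 PC=6
Step 7: PC=6 exec 'JNZ 2'. After: A=2 B=12 C=0 D=-3 ZF=0 PC=2
Step 8: PC=2 exec 'MUL B, 3'. After: A=2 B=36 C=0 D=-3 ZF=0 PC=3
Step 9: PC=3 exec 'MUL C, 2'. After: A=2 B=36 C=0 D=-3 ZF=1 PC=4
Step 10: PC=4 exec 'SUB D, 3'. After: A=2 B=36 C=0 D=-6 ZF=0 PC=5
Step 11: PC=5 exec 'SUB A, 1'. After: A=1 B=36 C=0 D=-6 ZF=0 PC=6
Step 12: PC=6 exec 'JNZ 2'. After: A=1 B=36 C=0 D=-6 ZF=0 PC=2
Step 13: PC=2 exec 'MUL B, 3'. After: A=1 B=108 C=0 D=-6 ZF=0 PC=3
Step 14: PC=3 exec 'MUL C, 2'. After: A=1 B=108 C=0 D=-6 ZF=1 PC=4
Step 15: PC=4 exec 'SUB D, 3'. After: A=1 B=108 C=0 D=-9 ZF=0 PC=5
Step 16: PC=5 exec 'SUB A, 1'. After: A=0 B=108 C=0 D=-9 ZF=1 PC=6
Step 17: PC=6 exec 'JNZ 2'. After: A=0 B=108 C=0 D=-9 ZF=1 PC=7
Step 18: PC=7 exec 'HALT'. After: A=0 B=108 C=0 D=-9 ZF=1 PC=7 HALTED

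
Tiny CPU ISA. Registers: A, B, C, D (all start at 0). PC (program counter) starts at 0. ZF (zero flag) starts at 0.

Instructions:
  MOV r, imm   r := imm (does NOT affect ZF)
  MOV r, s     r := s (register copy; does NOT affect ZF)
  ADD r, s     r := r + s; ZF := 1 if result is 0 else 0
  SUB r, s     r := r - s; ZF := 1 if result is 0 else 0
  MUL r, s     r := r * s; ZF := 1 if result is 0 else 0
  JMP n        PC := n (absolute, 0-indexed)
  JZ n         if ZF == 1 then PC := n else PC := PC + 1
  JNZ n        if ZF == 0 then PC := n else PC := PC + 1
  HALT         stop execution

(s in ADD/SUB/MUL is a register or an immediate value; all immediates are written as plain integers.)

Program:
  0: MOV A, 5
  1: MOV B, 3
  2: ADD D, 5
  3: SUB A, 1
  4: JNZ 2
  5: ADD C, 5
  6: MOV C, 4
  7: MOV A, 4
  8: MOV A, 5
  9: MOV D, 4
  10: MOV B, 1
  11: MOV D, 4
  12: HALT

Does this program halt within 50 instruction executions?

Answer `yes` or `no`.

Step 1: PC=0 exec 'MOV A, 5'. After: A=5 B=0 C=0 D=0 ZF=0 PC=1
Step 2: PC=1 exec 'MOV B, 3'. After: A=5 B=3 C=0 D=0 ZF=0 PC=2
Step 3: PC=2 exec 'ADD D, 5'. After: A=5 B=3 C=0 D=5 ZF=0 PC=3
Step 4: PC=3 exec 'SUB A, 1'. After: A=4 B=3 C=0 D=5 ZF=0 PC=4
Step 5: PC=4 exec 'JNZ 2'. After: A=4 B=3 C=0 D=5 ZF=0 PC=2
Step 6: PC=2 exec 'ADD D, 5'. After: A=4 B=3 C=0 D=10 ZF=0 PC=3
Step 7: PC=3 exec 'SUB A, 1'. After: A=3 B=3 C=0 D=10 ZF=0 PC=4
Step 8: PC=4 exec 'JNZ 2'. After: A=3 B=3 C=0 D=10 ZF=0 PC=2
Step 9: PC=2 exec 'ADD D, 5'. After: A=3 B=3 C=0 D=15 ZF=0 PC=3
Step 10: PC=3 exec 'SUB A, 1'. After: A=2 B=3 C=0 D=15 ZF=0 PC=4
Step 11: PC=4 exec 'JNZ 2'. After: A=2 B=3 C=0 D=15 ZF=0 PC=2
Step 12: PC=2 exec 'ADD D, 5'. After: A=2 B=3 C=0 D=20 ZF=0 PC=3
Step 13: PC=3 exec 'SUB A, 1'. After: A=1 B=3 C=0 D=20 ZF=0 PC=4
Step 14: PC=4 exec 'JNZ 2'. After: A=1 B=3 C=0 D=20 ZF=0 PC=2
Step 15: PC=2 exec 'ADD D, 5'. After: A=1 B=3 C=0 D=25 ZF=0 PC=3
Step 16: PC=3 exec 'SUB A, 1'. After: A=0 B=3 C=0 D=25 ZF=1 PC=4
Step 17: PC=4 exec 'JNZ 2'. After: A=0 B=3 C=0 D=25 ZF=1 PC=5
Step 18: PC=5 exec 'ADD C, 5'. After: A=0 B=3 C=5 D=25 ZF=0 PC=6
Step 19: PC=6 exec 'MOV C, 4'. After: A=0 B=3 C=4 D=25 ZF=0 PC=7
Step 20: PC=7 exec 'MOV A, 4'. After: A=4 B=3 C=4 D=25 ZF=0 PC=8
Step 21: PC=8 exec 'MOV A, 5'. After: A=5 B=3 C=4 D=25 ZF=0 PC=9
Step 22: PC=9 exec 'MOV D, 4'. After: A=5 B=3 C=4 D=4 ZF=0 PC=10
Step 23: PC=10 exec 'MOV B, 1'. After: A=5 B=1 C=4 D=4 ZF=0 PC=11
Step 24: PC=11 exec 'MOV D, 4'. After: A=5 B=1 C=4 D=4 ZF=0 PC=12
Step 25: PC=12 exec 'HALT'. After: A=5 B=1 C=4 D=4 ZF=0 PC=12 HALTED

Answer: yes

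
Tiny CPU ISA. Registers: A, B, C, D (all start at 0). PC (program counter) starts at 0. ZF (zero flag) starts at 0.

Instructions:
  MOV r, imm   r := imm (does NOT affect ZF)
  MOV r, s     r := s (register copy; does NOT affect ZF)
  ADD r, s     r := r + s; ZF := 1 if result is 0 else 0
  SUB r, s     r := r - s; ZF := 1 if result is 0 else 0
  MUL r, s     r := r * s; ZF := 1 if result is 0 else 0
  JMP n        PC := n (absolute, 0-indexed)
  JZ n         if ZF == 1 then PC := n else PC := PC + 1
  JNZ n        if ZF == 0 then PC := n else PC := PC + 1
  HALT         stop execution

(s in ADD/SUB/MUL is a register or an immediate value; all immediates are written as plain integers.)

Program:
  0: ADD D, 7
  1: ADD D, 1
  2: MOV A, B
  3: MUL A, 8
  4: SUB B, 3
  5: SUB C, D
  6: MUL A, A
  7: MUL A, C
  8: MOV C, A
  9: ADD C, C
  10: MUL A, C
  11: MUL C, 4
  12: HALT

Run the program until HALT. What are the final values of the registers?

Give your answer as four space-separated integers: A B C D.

Answer: 0 -3 0 8

Derivation:
Step 1: PC=0 exec 'ADD D, 7'. After: A=0 B=0 C=0 D=7 ZF=0 PC=1
Step 2: PC=1 exec 'ADD D, 1'. After: A=0 B=0 C=0 D=8 ZF=0 PC=2
Step 3: PC=2 exec 'MOV A, B'. After: A=0 B=0 C=0 D=8 ZF=0 PC=3
Step 4: PC=3 exec 'MUL A, 8'. After: A=0 B=0 C=0 D=8 ZF=1 PC=4
Step 5: PC=4 exec 'SUB B, 3'. After: A=0 B=-3 C=0 D=8 ZF=0 PC=5
Step 6: PC=5 exec 'SUB C, D'. After: A=0 B=-3 C=-8 D=8 ZF=0 PC=6
Step 7: PC=6 exec 'MUL A, A'. After: A=0 B=-3 C=-8 D=8 ZF=1 PC=7
Step 8: PC=7 exec 'MUL A, C'. After: A=0 B=-3 C=-8 D=8 ZF=1 PC=8
Step 9: PC=8 exec 'MOV C, A'. After: A=0 B=-3 C=0 D=8 ZF=1 PC=9
Step 10: PC=9 exec 'ADD C, C'. After: A=0 B=-3 C=0 D=8 ZF=1 PC=10
Step 11: PC=10 exec 'MUL A, C'. After: A=0 B=-3 C=0 D=8 ZF=1 PC=11
Step 12: PC=11 exec 'MUL C, 4'. After: A=0 B=-3 C=0 D=8 ZF=1 PC=12
Step 13: PC=12 exec 'HALT'. After: A=0 B=-3 C=0 D=8 ZF=1 PC=12 HALTED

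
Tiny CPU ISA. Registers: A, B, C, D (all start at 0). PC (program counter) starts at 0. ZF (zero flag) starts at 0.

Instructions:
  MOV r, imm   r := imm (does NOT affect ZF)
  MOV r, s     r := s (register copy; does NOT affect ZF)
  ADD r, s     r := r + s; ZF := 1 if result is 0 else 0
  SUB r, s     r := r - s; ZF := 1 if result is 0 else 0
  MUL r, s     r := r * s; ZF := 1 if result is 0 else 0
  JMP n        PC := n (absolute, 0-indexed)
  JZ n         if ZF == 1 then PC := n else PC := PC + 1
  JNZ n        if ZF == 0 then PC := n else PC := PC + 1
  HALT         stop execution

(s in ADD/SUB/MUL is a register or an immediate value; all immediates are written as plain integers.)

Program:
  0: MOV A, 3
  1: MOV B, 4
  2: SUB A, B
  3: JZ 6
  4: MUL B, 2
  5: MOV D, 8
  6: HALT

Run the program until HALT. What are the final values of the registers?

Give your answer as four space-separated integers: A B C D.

Answer: -1 8 0 8

Derivation:
Step 1: PC=0 exec 'MOV A, 3'. After: A=3 B=0 C=0 D=0 ZF=0 PC=1
Step 2: PC=1 exec 'MOV B, 4'. After: A=3 B=4 C=0 D=0 ZF=0 PC=2
Step 3: PC=2 exec 'SUB A, B'. After: A=-1 B=4 C=0 D=0 ZF=0 PC=3
Step 4: PC=3 exec 'JZ 6'. After: A=-1 B=4 C=0 D=0 ZF=0 PC=4
Step 5: PC=4 exec 'MUL B, 2'. After: A=-1 B=8 C=0 D=0 ZF=0 PC=5
Step 6: PC=5 exec 'MOV D, 8'. After: A=-1 B=8 C=0 D=8 ZF=0 PC=6
Step 7: PC=6 exec 'HALT'. After: A=-1 B=8 C=0 D=8 ZF=0 PC=6 HALTED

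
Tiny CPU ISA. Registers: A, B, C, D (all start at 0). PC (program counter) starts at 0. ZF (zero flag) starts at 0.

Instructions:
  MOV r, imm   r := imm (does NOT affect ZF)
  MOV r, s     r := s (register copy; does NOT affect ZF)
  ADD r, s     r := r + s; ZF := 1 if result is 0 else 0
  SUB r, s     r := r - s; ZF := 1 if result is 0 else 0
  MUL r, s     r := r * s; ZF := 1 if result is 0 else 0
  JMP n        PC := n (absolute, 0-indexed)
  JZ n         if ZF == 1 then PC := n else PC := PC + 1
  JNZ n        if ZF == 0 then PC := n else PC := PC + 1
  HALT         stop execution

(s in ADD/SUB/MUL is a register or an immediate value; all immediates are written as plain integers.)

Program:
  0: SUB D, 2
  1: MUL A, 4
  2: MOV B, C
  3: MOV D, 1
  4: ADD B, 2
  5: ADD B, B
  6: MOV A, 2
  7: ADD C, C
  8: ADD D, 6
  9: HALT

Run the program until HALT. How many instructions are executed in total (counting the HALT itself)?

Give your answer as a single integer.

Step 1: PC=0 exec 'SUB D, 2'. After: A=0 B=0 C=0 D=-2 ZF=0 PC=1
Step 2: PC=1 exec 'MUL A, 4'. After: A=0 B=0 C=0 D=-2 ZF=1 PC=2
Step 3: PC=2 exec 'MOV B, C'. After: A=0 B=0 C=0 D=-2 ZF=1 PC=3
Step 4: PC=3 exec 'MOV D, 1'. After: A=0 B=0 C=0 D=1 ZF=1 PC=4
Step 5: PC=4 exec 'ADD B, 2'. After: A=0 B=2 C=0 D=1 ZF=0 PC=5
Step 6: PC=5 exec 'ADD B, B'. After: A=0 B=4 C=0 D=1 ZF=0 PC=6
Step 7: PC=6 exec 'MOV A, 2'. After: A=2 B=4 C=0 D=1 ZF=0 PC=7
Step 8: PC=7 exec 'ADD C, C'. After: A=2 B=4 C=0 D=1 ZF=1 PC=8
Step 9: PC=8 exec 'ADD D, 6'. After: A=2 B=4 C=0 D=7 ZF=0 PC=9
Step 10: PC=9 exec 'HALT'. After: A=2 B=4 C=0 D=7 ZF=0 PC=9 HALTED
Total instructions executed: 10

Answer: 10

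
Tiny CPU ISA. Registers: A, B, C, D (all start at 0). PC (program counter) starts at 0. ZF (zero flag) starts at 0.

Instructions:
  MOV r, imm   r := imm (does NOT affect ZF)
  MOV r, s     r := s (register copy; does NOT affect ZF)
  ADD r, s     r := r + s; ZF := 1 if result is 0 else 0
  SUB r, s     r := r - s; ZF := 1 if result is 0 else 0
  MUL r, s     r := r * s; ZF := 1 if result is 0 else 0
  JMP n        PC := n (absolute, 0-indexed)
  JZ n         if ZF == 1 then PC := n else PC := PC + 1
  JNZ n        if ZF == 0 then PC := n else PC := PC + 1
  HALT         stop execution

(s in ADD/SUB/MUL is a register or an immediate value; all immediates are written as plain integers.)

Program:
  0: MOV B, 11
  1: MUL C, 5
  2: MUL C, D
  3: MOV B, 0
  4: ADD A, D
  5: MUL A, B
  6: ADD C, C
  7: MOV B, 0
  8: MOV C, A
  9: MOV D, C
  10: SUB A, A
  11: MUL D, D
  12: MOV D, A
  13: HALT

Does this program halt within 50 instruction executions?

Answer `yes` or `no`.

Step 1: PC=0 exec 'MOV B, 11'. After: A=0 B=11 C=0 D=0 ZF=0 PC=1
Step 2: PC=1 exec 'MUL C, 5'. After: A=0 B=11 C=0 D=0 ZF=1 PC=2
Step 3: PC=2 exec 'MUL C, D'. After: A=0 B=11 C=0 D=0 ZF=1 PC=3
Step 4: PC=3 exec 'MOV B, 0'. After: A=0 B=0 C=0 D=0 ZF=1 PC=4
Step 5: PC=4 exec 'ADD A, D'. After: A=0 B=0 C=0 D=0 ZF=1 PC=5
Step 6: PC=5 exec 'MUL A, B'. After: A=0 B=0 C=0 D=0 ZF=1 PC=6
Step 7: PC=6 exec 'ADD C, C'. After: A=0 B=0 C=0 D=0 ZF=1 PC=7
Step 8: PC=7 exec 'MOV B, 0'. After: A=0 B=0 C=0 D=0 ZF=1 PC=8
Step 9: PC=8 exec 'MOV C, A'. After: A=0 B=0 C=0 D=0 ZF=1 PC=9
Step 10: PC=9 exec 'MOV D, C'. After: A=0 B=0 C=0 D=0 ZF=1 PC=10
Step 11: PC=10 exec 'SUB A, A'. After: A=0 B=0 C=0 D=0 ZF=1 PC=11
Step 12: PC=11 exec 'MUL D, D'. After: A=0 B=0 C=0 D=0 ZF=1 PC=12
Step 13: PC=12 exec 'MOV D, A'. After: A=0 B=0 C=0 D=0 ZF=1 PC=13
Step 14: PC=13 exec 'HALT'. After: A=0 B=0 C=0 D=0 ZF=1 PC=13 HALTED

Answer: yes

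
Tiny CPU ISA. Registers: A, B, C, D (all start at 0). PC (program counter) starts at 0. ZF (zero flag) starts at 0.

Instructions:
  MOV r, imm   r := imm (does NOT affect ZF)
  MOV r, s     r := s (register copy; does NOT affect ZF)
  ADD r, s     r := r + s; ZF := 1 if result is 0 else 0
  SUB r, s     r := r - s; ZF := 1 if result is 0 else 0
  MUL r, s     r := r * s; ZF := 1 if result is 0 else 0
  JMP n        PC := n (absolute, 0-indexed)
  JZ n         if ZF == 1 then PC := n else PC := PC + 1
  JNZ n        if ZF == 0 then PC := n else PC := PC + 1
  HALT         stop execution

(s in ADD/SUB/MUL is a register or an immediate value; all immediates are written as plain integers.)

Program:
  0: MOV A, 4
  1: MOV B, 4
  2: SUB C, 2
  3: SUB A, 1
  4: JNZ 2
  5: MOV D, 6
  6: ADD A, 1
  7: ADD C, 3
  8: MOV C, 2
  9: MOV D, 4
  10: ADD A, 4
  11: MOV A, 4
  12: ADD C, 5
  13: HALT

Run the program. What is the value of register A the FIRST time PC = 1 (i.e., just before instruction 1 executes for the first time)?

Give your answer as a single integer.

Step 1: PC=0 exec 'MOV A, 4'. After: A=4 B=0 C=0 D=0 ZF=0 PC=1
First time PC=1: A=4

4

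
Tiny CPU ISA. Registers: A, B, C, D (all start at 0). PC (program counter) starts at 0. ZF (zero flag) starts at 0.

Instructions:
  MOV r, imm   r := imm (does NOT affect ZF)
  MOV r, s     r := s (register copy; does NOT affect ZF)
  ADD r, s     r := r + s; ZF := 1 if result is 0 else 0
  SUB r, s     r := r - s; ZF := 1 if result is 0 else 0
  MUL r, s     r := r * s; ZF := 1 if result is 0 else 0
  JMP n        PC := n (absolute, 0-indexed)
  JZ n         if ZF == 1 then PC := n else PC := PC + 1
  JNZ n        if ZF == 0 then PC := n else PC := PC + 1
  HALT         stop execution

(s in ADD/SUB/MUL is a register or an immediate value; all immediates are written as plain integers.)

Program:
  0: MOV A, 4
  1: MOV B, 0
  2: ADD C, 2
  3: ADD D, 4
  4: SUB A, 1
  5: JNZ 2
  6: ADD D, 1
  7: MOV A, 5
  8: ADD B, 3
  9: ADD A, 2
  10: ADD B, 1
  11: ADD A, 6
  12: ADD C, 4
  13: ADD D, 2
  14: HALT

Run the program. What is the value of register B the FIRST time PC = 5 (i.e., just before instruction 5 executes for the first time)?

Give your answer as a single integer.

Step 1: PC=0 exec 'MOV A, 4'. After: A=4 B=0 C=0 D=0 ZF=0 PC=1
Step 2: PC=1 exec 'MOV B, 0'. After: A=4 B=0 C=0 D=0 ZF=0 PC=2
Step 3: PC=2 exec 'ADD C, 2'. After: A=4 B=0 C=2 D=0 ZF=0 PC=3
Step 4: PC=3 exec 'ADD D, 4'. After: A=4 B=0 C=2 D=4 ZF=0 PC=4
Step 5: PC=4 exec 'SUB A, 1'. After: A=3 B=0 C=2 D=4 ZF=0 PC=5
First time PC=5: B=0

0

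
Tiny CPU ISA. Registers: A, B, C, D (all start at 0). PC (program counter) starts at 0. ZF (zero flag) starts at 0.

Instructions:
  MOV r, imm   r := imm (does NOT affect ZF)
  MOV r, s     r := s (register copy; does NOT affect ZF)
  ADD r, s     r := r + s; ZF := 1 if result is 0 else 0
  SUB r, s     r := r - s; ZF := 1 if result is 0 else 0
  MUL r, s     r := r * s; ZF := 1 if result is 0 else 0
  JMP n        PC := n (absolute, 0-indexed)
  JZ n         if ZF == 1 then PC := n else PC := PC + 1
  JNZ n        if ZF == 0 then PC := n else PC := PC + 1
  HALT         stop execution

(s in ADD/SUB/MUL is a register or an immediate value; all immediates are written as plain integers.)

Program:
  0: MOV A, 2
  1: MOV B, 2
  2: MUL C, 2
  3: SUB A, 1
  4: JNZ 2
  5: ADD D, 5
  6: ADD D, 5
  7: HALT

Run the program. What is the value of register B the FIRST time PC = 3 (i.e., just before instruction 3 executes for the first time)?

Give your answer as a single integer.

Step 1: PC=0 exec 'MOV A, 2'. After: A=2 B=0 C=0 D=0 ZF=0 PC=1
Step 2: PC=1 exec 'MOV B, 2'. After: A=2 B=2 C=0 D=0 ZF=0 PC=2
Step 3: PC=2 exec 'MUL C, 2'. After: A=2 B=2 C=0 D=0 ZF=1 PC=3
First time PC=3: B=2

2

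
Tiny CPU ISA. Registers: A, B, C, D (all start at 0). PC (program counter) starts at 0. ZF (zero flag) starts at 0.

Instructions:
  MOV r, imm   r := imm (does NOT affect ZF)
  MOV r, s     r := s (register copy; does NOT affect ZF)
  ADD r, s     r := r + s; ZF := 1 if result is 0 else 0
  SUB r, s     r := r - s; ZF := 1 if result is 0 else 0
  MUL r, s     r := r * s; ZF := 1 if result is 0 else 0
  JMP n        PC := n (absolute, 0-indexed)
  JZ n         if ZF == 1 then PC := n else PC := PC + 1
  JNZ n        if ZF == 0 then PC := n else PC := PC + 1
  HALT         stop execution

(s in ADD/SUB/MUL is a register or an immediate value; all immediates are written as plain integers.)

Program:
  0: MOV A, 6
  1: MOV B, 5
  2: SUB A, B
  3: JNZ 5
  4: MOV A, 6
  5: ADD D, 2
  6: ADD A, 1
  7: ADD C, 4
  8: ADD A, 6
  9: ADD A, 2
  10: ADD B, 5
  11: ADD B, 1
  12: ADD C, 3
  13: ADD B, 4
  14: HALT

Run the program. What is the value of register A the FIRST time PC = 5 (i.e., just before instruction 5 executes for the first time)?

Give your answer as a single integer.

Step 1: PC=0 exec 'MOV A, 6'. After: A=6 B=0 C=0 D=0 ZF=0 PC=1
Step 2: PC=1 exec 'MOV B, 5'. After: A=6 B=5 C=0 D=0 ZF=0 PC=2
Step 3: PC=2 exec 'SUB A, B'. After: A=1 B=5 C=0 D=0 ZF=0 PC=3
Step 4: PC=3 exec 'JNZ 5'. After: A=1 B=5 C=0 D=0 ZF=0 PC=5
First time PC=5: A=1

1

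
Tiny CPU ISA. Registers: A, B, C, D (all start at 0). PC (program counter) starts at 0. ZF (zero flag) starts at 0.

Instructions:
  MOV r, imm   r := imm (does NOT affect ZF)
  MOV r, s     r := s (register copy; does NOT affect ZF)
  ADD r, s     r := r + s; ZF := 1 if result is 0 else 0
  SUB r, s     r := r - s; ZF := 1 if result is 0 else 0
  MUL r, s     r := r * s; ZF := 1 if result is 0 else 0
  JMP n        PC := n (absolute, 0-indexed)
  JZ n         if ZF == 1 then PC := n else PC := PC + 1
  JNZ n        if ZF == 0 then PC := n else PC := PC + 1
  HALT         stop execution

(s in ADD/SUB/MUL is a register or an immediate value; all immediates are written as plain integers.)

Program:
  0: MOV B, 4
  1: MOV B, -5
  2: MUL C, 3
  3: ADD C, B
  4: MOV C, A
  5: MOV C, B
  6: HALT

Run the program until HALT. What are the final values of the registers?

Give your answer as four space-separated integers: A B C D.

Answer: 0 -5 -5 0

Derivation:
Step 1: PC=0 exec 'MOV B, 4'. After: A=0 B=4 C=0 D=0 ZF=0 PC=1
Step 2: PC=1 exec 'MOV B, -5'. After: A=0 B=-5 C=0 D=0 ZF=0 PC=2
Step 3: PC=2 exec 'MUL C, 3'. After: A=0 B=-5 C=0 D=0 ZF=1 PC=3
Step 4: PC=3 exec 'ADD C, B'. After: A=0 B=-5 C=-5 D=0 ZF=0 PC=4
Step 5: PC=4 exec 'MOV C, A'. After: A=0 B=-5 C=0 D=0 ZF=0 PC=5
Step 6: PC=5 exec 'MOV C, B'. After: A=0 B=-5 C=-5 D=0 ZF=0 PC=6
Step 7: PC=6 exec 'HALT'. After: A=0 B=-5 C=-5 D=0 ZF=0 PC=6 HALTED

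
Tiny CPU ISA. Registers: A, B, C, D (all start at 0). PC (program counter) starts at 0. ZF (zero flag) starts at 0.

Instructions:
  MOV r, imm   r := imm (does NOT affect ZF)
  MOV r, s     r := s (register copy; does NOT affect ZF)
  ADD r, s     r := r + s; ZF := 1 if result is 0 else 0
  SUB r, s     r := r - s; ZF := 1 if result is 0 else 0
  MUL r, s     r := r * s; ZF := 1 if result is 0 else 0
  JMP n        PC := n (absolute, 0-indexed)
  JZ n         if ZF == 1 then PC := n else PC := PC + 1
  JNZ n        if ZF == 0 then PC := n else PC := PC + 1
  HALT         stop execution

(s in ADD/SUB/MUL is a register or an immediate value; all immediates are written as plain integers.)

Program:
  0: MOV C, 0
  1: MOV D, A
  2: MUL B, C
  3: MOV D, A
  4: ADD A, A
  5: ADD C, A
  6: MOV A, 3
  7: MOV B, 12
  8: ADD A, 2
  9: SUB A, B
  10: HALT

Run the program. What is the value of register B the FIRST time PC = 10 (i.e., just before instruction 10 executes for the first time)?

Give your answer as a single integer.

Step 1: PC=0 exec 'MOV C, 0'. After: A=0 B=0 C=0 D=0 ZF=0 PC=1
Step 2: PC=1 exec 'MOV D, A'. After: A=0 B=0 C=0 D=0 ZF=0 PC=2
Step 3: PC=2 exec 'MUL B, C'. After: A=0 B=0 C=0 D=0 ZF=1 PC=3
Step 4: PC=3 exec 'MOV D, A'. After: A=0 B=0 C=0 D=0 ZF=1 PC=4
Step 5: PC=4 exec 'ADD A, A'. After: A=0 B=0 C=0 D=0 ZF=1 PC=5
Step 6: PC=5 exec 'ADD C, A'. After: A=0 B=0 C=0 D=0 ZF=1 PC=6
Step 7: PC=6 exec 'MOV A, 3'. After: A=3 B=0 C=0 D=0 ZF=1 PC=7
Step 8: PC=7 exec 'MOV B, 12'. After: A=3 B=12 C=0 D=0 ZF=1 PC=8
Step 9: PC=8 exec 'ADD A, 2'. After: A=5 B=12 C=0 D=0 ZF=0 PC=9
Step 10: PC=9 exec 'SUB A, B'. After: A=-7 B=12 C=0 D=0 ZF=0 PC=10
First time PC=10: B=12

12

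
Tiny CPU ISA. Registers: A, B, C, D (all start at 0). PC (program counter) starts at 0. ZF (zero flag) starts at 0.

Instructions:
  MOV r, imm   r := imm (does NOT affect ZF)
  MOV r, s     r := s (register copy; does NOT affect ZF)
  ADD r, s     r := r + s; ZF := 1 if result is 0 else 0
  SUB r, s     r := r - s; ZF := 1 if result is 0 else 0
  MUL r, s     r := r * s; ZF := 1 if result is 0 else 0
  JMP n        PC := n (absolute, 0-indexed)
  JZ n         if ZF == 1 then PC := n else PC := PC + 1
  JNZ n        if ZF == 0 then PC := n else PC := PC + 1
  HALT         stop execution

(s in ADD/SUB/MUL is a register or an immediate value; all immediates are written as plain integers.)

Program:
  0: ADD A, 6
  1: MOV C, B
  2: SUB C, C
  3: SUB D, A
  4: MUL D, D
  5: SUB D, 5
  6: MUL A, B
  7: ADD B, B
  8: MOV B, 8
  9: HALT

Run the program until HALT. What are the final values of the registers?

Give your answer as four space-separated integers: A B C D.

Step 1: PC=0 exec 'ADD A, 6'. After: A=6 B=0 C=0 D=0 ZF=0 PC=1
Step 2: PC=1 exec 'MOV C, B'. After: A=6 B=0 C=0 D=0 ZF=0 PC=2
Step 3: PC=2 exec 'SUB C, C'. After: A=6 B=0 C=0 D=0 ZF=1 PC=3
Step 4: PC=3 exec 'SUB D, A'. After: A=6 B=0 C=0 D=-6 ZF=0 PC=4
Step 5: PC=4 exec 'MUL D, D'. After: A=6 B=0 C=0 D=36 ZF=0 PC=5
Step 6: PC=5 exec 'SUB D, 5'. After: A=6 B=0 C=0 D=31 ZF=0 PC=6
Step 7: PC=6 exec 'MUL A, B'. After: A=0 B=0 C=0 D=31 ZF=1 PC=7
Step 8: PC=7 exec 'ADD B, B'. After: A=0 B=0 C=0 D=31 ZF=1 PC=8
Step 9: PC=8 exec 'MOV B, 8'. After: A=0 B=8 C=0 D=31 ZF=1 PC=9
Step 10: PC=9 exec 'HALT'. After: A=0 B=8 C=0 D=31 ZF=1 PC=9 HALTED

Answer: 0 8 0 31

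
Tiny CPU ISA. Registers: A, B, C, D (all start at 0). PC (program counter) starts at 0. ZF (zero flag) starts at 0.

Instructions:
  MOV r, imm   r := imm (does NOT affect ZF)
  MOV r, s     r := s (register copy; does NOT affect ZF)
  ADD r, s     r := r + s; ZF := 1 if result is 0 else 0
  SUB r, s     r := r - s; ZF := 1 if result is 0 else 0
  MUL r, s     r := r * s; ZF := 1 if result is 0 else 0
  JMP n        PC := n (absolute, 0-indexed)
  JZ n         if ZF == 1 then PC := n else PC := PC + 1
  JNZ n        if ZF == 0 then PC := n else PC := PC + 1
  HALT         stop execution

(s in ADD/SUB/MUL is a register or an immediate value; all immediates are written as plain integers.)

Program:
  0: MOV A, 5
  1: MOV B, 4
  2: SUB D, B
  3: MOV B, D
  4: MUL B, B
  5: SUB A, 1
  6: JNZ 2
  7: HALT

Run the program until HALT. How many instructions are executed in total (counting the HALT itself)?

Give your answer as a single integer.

Step 1: PC=0 exec 'MOV A, 5'. After: A=5 B=0 C=0 D=0 ZF=0 PC=1
Step 2: PC=1 exec 'MOV B, 4'. After: A=5 B=4 C=0 D=0 ZF=0 PC=2
Step 3: PC=2 exec 'SUB D, B'. After: A=5 B=4 C=0 D=-4 ZF=0 PC=3
Step 4: PC=3 exec 'MOV B, D'. After: A=5 B=-4 C=0 D=-4 ZF=0 PC=4
Step 5: PC=4 exec 'MUL B, B'. After: A=5 B=16 C=0 D=-4 ZF=0 PC=5
Step 6: PC=5 exec 'SUB A, 1'. After: A=4 B=16 C=0 D=-4 ZF=0 PC=6
Step 7: PC=6 exec 'JNZ 2'. After: A=4 B=16 C=0 D=-4 ZF=0 PC=2
Step 8: PC=2 exec 'SUB D, B'. After: A=4 B=16 C=0 D=-20 ZF=0 PC=3
Step 9: PC=3 exec 'MOV B, D'. After: A=4 B=-20 C=0 D=-20 ZF=0 PC=4
Step 10: PC=4 exec 'MUL B, B'. After: A=4 B=400 C=0 D=-20 ZF=0 PC=5
Step 11: PC=5 exec 'SUB A, 1'. After: A=3 B=400 C=0 D=-20 ZF=0 PC=6
Step 12: PC=6 exec 'JNZ 2'. After: A=3 B=400 C=0 D=-20 ZF=0 PC=2
Step 13: PC=2 exec 'SUB D, B'. After: A=3 B=400 C=0 D=-420 ZF=0 PC=3
Step 14: PC=3 exec 'MOV B, D'. After: A=3 B=-420 C=0 D=-420 ZF=0 PC=4
Step 15: PC=4 exec 'MUL B, B'. After: A=3 B=176400 C=0 D=-420 ZF=0 PC=5
Step 16: PC=5 exec 'SUB A, 1'. After: A=2 B=176400 C=0 D=-420 ZF=0 PC=6
Step 17: PC=6 exec 'JNZ 2'. After: A=2 B=176400 C=0 D=-420 ZF=0 PC=2
Step 18: PC=2 exec 'SUB D, B'. After: A=2 B=176400 C=0 D=-176820 ZF=0 PC=3
Step 19: PC=3 exec 'MOV B, D'. After: A=2 B=-176820 C=0 D=-176820 ZF=0 PC=4
Step 20: PC=4 exec 'MUL B, B'. After: A=2 B=31265312400 C=0 D=-176820 ZF=0 PC=5
Step 21: PC=5 exec 'SUB A, 1'. After: A=1 B=31265312400 C=0 D=-176820 ZF=0 PC=6
Step 22: PC=6 exec 'JNZ 2'. After: A=1 B=31265312400 C=0 D=-176820 ZF=0 PC=2
Step 23: PC=2 exec 'SUB D, B'. After: A=1 B=31265312400 C=0 D=-31265489220 ZF=0 PC=3
Step 24: PC=3 exec 'MOV B, D'. After: A=1 B=-31265489220 C=0 D=-31265489220 ZF=0 PC=4
Step 25: PC=4 exec 'MUL B, B'. After: A=1 B=977530816165936208400 C=0 D=-31265489220 ZF=0 PC=5
Step 26: PC=5 exec 'SUB A, 1'. After: A=0 B=977530816165936208400 C=0 D=-31265489220 ZF=1 PC=6
Step 27: PC=6 exec 'JNZ 2'. After: A=0 B=977530816165936208400 C=0 D=-31265489220 ZF=1 PC=7
Step 28: PC=7 exec 'HALT'. After: A=0 B=977530816165936208400 C=0 D=-31265489220 ZF=1 PC=7 HALTED
Total instructions executed: 28

Answer: 28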